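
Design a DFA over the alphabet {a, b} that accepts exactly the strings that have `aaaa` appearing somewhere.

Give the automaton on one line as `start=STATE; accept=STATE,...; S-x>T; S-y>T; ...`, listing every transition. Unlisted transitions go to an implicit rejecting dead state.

States S0..S3 record the length of the longest prefix of `aaaa` that matches the current input suffix. Reaching S4 means `aaaa` has been seen, and we stay there forever. Accept from S4.
With 5 states:
        a   b  
>  S0   S1  S0 
   S1   S2  S0 
   S2   S3  S0 
   S3   S4  S0 
 * S4   S4  S4 
(> = start, * = accepting)

start=S0; accept=S4; S0-a>S1; S0-b>S0; S1-a>S2; S1-b>S0; S2-a>S3; S2-b>S0; S3-a>S4; S3-b>S0; S4-a>S4; S4-b>S4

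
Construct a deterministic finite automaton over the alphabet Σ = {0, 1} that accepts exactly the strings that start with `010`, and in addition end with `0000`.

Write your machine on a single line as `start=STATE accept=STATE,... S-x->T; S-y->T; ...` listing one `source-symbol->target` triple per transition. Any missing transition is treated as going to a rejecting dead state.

start=S0; accept=S8; S0-0->S1; S0-1->S2; S1-0->S2; S1-1->S3; S2-0->S2; S2-1->S2; S3-0->S4; S3-1->S2; S4-0->S5; S4-1->S6; S5-0->S7; S5-1->S6; S6-0->S4; S6-1->S6; S7-0->S8; S7-1->S6; S8-0->S8; S8-1->S6

Handle the two conditions separately and then intersect. The first has 5 states tracking whether the input so far still matches the prefix `010`; the second has 5 states tracking how much of the suffix `0000` has currently been matched. A product state is a pair (one from each), accepting exactly when both do. Minimizing collapses redundant product states.
With 9 states:
        0   1  
>  S0   S1  S2 
   S1   S2  S3 
   S2   S2  S2 
   S3   S4  S2 
   S4   S5  S6 
   S5   S7  S6 
   S6   S4  S6 
   S7   S8  S6 
 * S8   S8  S6 
(> = start, * = accepting)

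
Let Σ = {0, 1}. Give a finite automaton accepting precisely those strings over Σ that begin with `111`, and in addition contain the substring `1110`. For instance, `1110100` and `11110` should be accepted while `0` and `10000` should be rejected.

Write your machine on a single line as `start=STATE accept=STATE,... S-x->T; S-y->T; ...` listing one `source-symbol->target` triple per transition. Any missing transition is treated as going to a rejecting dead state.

start=A; accept=F; A-0->B; A-1->C; B-0->B; B-1->B; C-0->B; C-1->D; D-0->B; D-1->E; E-0->F; E-1->E; F-0->F; F-1->F

Build one automaton per condition and run them in lockstep. One (5 states) tracks whether the input so far still matches the prefix `111`; the other (5 states) tracks whether and how much of `1110` has been seen. Each combined state is a pair, one component from each; accept when both components accept. Minimizing collapses redundant product states.
       0  1 
>  A   B  C 
   B   B  B 
   C   B  D 
   D   B  E 
   E   F  E 
 * F   F  F 
(> = start, * = accepting)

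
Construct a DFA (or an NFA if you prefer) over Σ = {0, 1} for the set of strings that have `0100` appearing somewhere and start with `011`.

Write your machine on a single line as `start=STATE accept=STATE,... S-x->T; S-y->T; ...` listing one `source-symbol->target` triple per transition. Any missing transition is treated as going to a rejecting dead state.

Run two small machines in parallel and take their product. The first has 5 states tracking whether and how much of `0100` has been seen; the second has 5 states tracking whether the input so far still matches the prefix `011`. A product state is a pair (one from each), accepting exactly when both do.
With 13 states:
          0    1  
>  q0     q1   q2 
   q1     q3   q4 
   q2     q3   q2 
   q3     q3   q5 
   q4     q6   q7 
   q5     q6   q2 
   q6     q8   q5 
   q7     q9   q7 
   q8     q8   q8 
   q9     q9  q10 
   q10   q11   q7 
   q11   q12  q10 
 * q12   q12  q12 
(> = start, * = accepting)

start=q0; accept=q12; q0-0->q1; q0-1->q2; q1-0->q3; q1-1->q4; q2-0->q3; q2-1->q2; q3-0->q3; q3-1->q5; q4-0->q6; q4-1->q7; q5-0->q6; q5-1->q2; q6-0->q8; q6-1->q5; q7-0->q9; q7-1->q7; q8-0->q8; q8-1->q8; q9-0->q9; q9-1->q10; q10-0->q11; q10-1->q7; q11-0->q12; q11-1->q10; q12-0->q12; q12-1->q12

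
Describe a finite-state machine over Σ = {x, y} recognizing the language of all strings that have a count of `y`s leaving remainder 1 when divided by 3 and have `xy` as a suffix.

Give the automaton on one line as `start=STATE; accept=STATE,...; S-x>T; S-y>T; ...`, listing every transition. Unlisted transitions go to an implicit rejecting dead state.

start=q0; accept=q3; q0-x>q1; q0-y>q2; q1-x>q1; q1-y>q3; q2-x>q2; q2-y>q4; q3-x>q2; q3-y>q4; q4-x>q4; q4-y>q0

Run two small machines in parallel and take their product. One (3 states) tracks the count of `y`s modulo 3; the other (3 states) tracks how much of the suffix `xy` has currently been matched. Each combined state is a pair, one component from each; accept when both components accept. After merging equivalent states the machine shrinks.
        x   y  
>  q0   q1  q2 
   q1   q1  q3 
   q2   q2  q4 
 * q3   q2  q4 
   q4   q4  q0 
(> = start, * = accepting)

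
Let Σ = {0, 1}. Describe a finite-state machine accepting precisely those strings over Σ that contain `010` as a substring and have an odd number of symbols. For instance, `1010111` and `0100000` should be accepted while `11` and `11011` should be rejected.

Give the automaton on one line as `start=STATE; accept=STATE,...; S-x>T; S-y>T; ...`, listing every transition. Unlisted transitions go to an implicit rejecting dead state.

Run two small machines in parallel and take their product. One (4 states) tracks whether and how much of `010` has been seen; the other (2 states) tracks the input length modulo 2. Each combined state is a pair, one component from each; accept when both components accept.
        0   1  
>  S0   S1  S2 
   S1   S3  S4 
   S2   S3  S0 
   S3   S1  S5 
   S4   S6  S2 
   S5   S7  S0 
 * S6   S7  S7 
   S7   S6  S6 
(> = start, * = accepting)

start=S0; accept=S6; S0-0>S1; S0-1>S2; S1-0>S3; S1-1>S4; S2-0>S3; S2-1>S0; S3-0>S1; S3-1>S5; S4-0>S6; S4-1>S2; S5-0>S7; S5-1>S0; S6-0>S7; S6-1>S7; S7-0>S6; S7-1>S6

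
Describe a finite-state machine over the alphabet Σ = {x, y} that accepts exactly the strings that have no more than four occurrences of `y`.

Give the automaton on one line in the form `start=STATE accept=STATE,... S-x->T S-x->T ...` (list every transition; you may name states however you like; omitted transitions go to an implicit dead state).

start=A accept=A,B,C,D,E A-x->A A-y->B B-x->B B-y->C C-x->C C-y->D D-x->D D-y->E E-x->E E-y->F F-x->F F-y->F

Count `y`s, saturating at 5: states A through E mean 0 through 4 `y`s seen; F means more than 4. Each `y` increments (capped at F); other symbols loop. Accept from {A, B, C, D, E}.
       x  y 
>* A   A  B 
 * B   B  C 
 * C   C  D 
 * D   D  E 
 * E   E  F 
   F   F  F 
(> = start, * = accepting)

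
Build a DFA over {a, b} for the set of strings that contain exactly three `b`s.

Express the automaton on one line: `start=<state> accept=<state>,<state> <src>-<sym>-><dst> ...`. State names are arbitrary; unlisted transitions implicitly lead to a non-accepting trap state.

Count `b`s, saturating at 4: states q0 through q3 mean 0 through 3 `b`s seen; q4 means more than 3. Each `b` increments (capped at q4); other symbols loop. Accept from {q3}.
With 5 states:
        a   b  
>  q0   q0  q1 
   q1   q1  q2 
   q2   q2  q3 
 * q3   q3  q4 
   q4   q4  q4 
(> = start, * = accepting)

start=q0 accept=q3 q0-a->q0 q0-b->q1 q1-a->q1 q1-b->q2 q2-a->q2 q2-b->q3 q3-a->q3 q3-b->q4 q4-a->q4 q4-b->q4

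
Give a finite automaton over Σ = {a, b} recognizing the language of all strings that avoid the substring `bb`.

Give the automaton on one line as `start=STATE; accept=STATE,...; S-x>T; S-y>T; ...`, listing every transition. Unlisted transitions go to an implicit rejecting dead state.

start=q0; accept=q0,q1; q0-a>q0; q0-b>q1; q1-a>q0; q1-b>q2; q2-a>q2; q2-b>q2

Track partial matches of the forbidden pattern `bb`. State q2 is a dead state reached once `bb` has occurred; every other state accepts. q0 means no part of `bb` is currently matched.
        a   b  
>* q0   q0  q1 
 * q1   q0  q2 
   q2   q2  q2 
(> = start, * = accepting)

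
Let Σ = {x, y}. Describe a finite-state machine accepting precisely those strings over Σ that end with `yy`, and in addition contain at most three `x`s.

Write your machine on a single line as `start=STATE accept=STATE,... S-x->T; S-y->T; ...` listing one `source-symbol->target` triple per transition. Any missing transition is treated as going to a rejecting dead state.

Build one automaton per condition and run them in lockstep. The first has 3 states tracking how much of the suffix `yy` has currently been matched; the second has 5 states tracking the count of `x`s, saturating at 4. A product state is a pair (one from each), accepting exactly when both do.
          x    y  
>  q0     q1   q2 
   q1     q3   q4 
   q2     q1   q5 
   q3     q6   q7 
   q4     q3   q8 
 * q5     q1   q5 
   q6     q9  q10 
   q7     q6  q11 
 * q8     q3   q8 
   q9     q9  q12 
   q10    q9  q13 
 * q11    q6  q11 
   q12    q9  q14 
 * q13    q9  q13 
   q14    q9  q14 
(> = start, * = accepting)

start=q0; accept=q5,q8,q11,q13; q0-x->q1; q0-y->q2; q1-x->q3; q1-y->q4; q2-x->q1; q2-y->q5; q3-x->q6; q3-y->q7; q4-x->q3; q4-y->q8; q5-x->q1; q5-y->q5; q6-x->q9; q6-y->q10; q7-x->q6; q7-y->q11; q8-x->q3; q8-y->q8; q9-x->q9; q9-y->q12; q10-x->q9; q10-y->q13; q11-x->q6; q11-y->q11; q12-x->q9; q12-y->q14; q13-x->q9; q13-y->q13; q14-x->q9; q14-y->q14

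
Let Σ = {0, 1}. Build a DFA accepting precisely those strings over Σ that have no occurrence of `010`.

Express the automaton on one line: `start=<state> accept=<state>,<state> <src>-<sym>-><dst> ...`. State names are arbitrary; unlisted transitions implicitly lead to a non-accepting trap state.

Track partial matches of the forbidden pattern `010`. State q3 is a dead state reached once `010` has occurred; every other state accepts. q0 means no part of `010` is currently matched.
4 states suffice.
        0   1  
>* q0   q1  q0 
 * q1   q1  q2 
 * q2   q3  q0 
   q3   q3  q3 
(> = start, * = accepting)

start=q0 accept=q0,q1,q2 q0-0->q1 q0-1->q0 q1-0->q1 q1-1->q2 q2-0->q3 q2-1->q0 q3-0->q3 q3-1->q3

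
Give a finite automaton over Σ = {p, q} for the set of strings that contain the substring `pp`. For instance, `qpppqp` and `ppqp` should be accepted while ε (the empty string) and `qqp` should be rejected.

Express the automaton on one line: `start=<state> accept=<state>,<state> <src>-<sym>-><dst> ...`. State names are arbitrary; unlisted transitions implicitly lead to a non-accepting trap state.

start=A accept=C A-p->B A-q->A B-p->C B-q->A C-p->C C-q->C

States A..B record the length of the longest prefix of `pp` that matches the current input suffix. Reaching C means `pp` has been seen, and we stay there forever. Accept from C.
3 states suffice.
       p  q 
>  A   B  A 
   B   C  A 
 * C   C  C 
(> = start, * = accepting)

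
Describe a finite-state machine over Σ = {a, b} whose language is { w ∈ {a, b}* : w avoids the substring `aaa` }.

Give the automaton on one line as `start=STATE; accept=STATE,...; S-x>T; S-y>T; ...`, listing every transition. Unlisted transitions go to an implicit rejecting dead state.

This is the complement of 'contains `aaa`'. Use the same substring-matching states — q0 through q3 holding how much of `aaa` has just been matched — but flip the accepting set: everything except the trap q3 accepts.
A 4-state machine:
        a   b  
>* q0   q1  q0 
 * q1   q2  q0 
 * q2   q3  q0 
   q3   q3  q3 
(> = start, * = accepting)

start=q0; accept=q0,q1,q2; q0-a>q1; q0-b>q0; q1-a>q2; q1-b>q0; q2-a>q3; q2-b>q0; q3-a>q3; q3-b>q3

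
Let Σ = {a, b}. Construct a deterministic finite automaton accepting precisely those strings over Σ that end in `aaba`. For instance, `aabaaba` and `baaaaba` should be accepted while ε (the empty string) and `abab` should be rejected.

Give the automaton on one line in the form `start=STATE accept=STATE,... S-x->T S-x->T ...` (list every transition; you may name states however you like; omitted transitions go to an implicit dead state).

Remember how much of `aaba` the current input suffix matches. State q0 means no match yet; q1 means the last symbol is `a`; q2 means the last 2 symbols are `aa`; q3 means the last 3 symbols are `aab`; q4 means the last 4 symbols are `aaba`. Only q4 accepts. On a mismatch, fall back to the longest proper suffix that is still a prefix of `aaba`.
A 5-state machine:
        a   b  
>  q0   q1  q0 
   q1   q2  q0 
   q2   q2  q3 
   q3   q4  q0 
 * q4   q2  q0 
(> = start, * = accepting)

start=q0 accept=q4 q0-a->q1 q0-b->q0 q1-a->q2 q1-b->q0 q2-a->q2 q2-b->q3 q3-a->q4 q3-b->q0 q4-a->q2 q4-b->q0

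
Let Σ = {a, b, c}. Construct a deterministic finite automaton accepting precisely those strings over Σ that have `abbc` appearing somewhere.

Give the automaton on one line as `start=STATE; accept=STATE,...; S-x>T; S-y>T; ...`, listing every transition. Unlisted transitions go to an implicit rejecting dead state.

start=q0; accept=q4; q0-a>q1; q0-b>q0; q0-c>q0; q1-a>q1; q1-b>q2; q1-c>q0; q2-a>q1; q2-b>q3; q2-c>q0; q3-a>q1; q3-b>q0; q3-c>q4; q4-a>q4; q4-b>q4; q4-c>q4

States q0..q3 record the length of the longest prefix of `abbc` that matches the current input suffix. Reaching q4 means `abbc` has been seen, and we stay there forever. Accept from q4.
With 5 states:
        a   b   c  
>  q0   q1  q0  q0 
   q1   q1  q2  q0 
   q2   q1  q3  q0 
   q3   q1  q0  q4 
 * q4   q4  q4  q4 
(> = start, * = accepting)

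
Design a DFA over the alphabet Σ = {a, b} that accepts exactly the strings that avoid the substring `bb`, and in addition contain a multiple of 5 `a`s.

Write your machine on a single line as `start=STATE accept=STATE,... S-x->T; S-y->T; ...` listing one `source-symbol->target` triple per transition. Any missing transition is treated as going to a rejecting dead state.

start=q0; accept=q0,q2; q0-a->q1; q0-b->q2; q1-a->q3; q1-b->q4; q2-a->q1; q2-b->q5; q3-a->q6; q3-b->q7; q4-a->q3; q4-b->q5; q5-a->q5; q5-b->q5; q6-a->q8; q6-b->q9; q7-a->q6; q7-b->q5; q8-a->q0; q8-b->q10; q9-a->q8; q9-b->q5; q10-a->q0; q10-b->q5

Run two small machines in parallel and take their product. The first has 3 states tracking partial matches of the forbidden pattern `bb`; the second has 5 states tracking the count of `a`s modulo 5. A product state is a pair (one from each), accepting exactly when both do. Minimizing collapses redundant product states.
11 states suffice.
          a    b  
>* q0     q1   q2 
   q1     q3   q4 
 * q2     q1   q5 
   q3     q6   q7 
   q4     q3   q5 
   q5     q5   q5 
   q6     q8   q9 
   q7     q6   q5 
   q8     q0  q10 
   q9     q8   q5 
   q10    q0   q5 
(> = start, * = accepting)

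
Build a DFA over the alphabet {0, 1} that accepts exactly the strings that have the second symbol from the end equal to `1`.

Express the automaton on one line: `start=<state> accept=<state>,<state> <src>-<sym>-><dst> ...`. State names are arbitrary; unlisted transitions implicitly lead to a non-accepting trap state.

Because acceptance depends on a position counted from the end, the machine has to buffer the most recent 2 symbols. Make each state the string of the last up-to-2 symbols read; on input `x` shift the window left and append `x`. Accept when the buffered window has length 2 and begins with `1`.
With 7 states:
        0   1  
>  q0   q1  q2 
   q1   q3  q4 
   q2   q5  q6 
   q3   q3  q4 
   q4   q5  q6 
 * q5   q3  q4 
 * q6   q5  q6 
(> = start, * = accepting)

start=q0 accept=q5,q6 q0-0->q1 q0-1->q2 q1-0->q3 q1-1->q4 q2-0->q5 q2-1->q6 q3-0->q3 q3-1->q4 q4-0->q5 q4-1->q6 q5-0->q3 q5-1->q4 q6-0->q5 q6-1->q6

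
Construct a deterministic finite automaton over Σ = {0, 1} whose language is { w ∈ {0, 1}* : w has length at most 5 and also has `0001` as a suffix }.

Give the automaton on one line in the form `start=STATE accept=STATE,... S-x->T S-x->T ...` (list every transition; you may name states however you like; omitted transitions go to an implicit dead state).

start=A accept=J A-0->B A-1->C B-0->D B-1->E C-0->F C-1->E D-0->G D-1->E E-0->E E-1->E F-0->H F-1->E G-0->I G-1->J H-0->I H-1->E I-0->E I-1->J J-0->E J-1->E

Handle the two conditions separately and then intersect. One (7 states) tracks the input length, saturating at 6; the other (5 states) tracks how much of the suffix `0001` has currently been matched. Each combined state is a pair, one component from each; accept when both components accept. Minimizing collapses redundant product states.
With 10 states:
       0  1 
>  A   B  C 
   B   D  E 
   C   F  E 
   D   G  E 
   E   E  E 
   F   H  E 
   G   I  J 
   H   I  E 
   I   E  J 
 * J   E  E 
(> = start, * = accepting)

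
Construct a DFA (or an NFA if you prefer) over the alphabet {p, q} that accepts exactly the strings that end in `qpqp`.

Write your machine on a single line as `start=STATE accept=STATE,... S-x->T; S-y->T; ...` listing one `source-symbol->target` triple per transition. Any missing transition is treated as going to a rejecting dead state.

Let each state record the length of the longest suffix of the input read so far that is also a prefix of `qpqp`. S1 means the last symbol is `q`; S2 means the last 2 symbols are `qp`; S3 means the last 3 symbols are `qpq`; S4 means the last 4 symbols are `qpqp`. Accept only at S4, where the string currently ends in `qpqp`.
        p   q  
>  S0   S0  S1 
   S1   S2  S1 
   S2   S0  S3 
   S3   S4  S1 
 * S4   S0  S3 
(> = start, * = accepting)

start=S0; accept=S4; S0-p->S0; S0-q->S1; S1-p->S2; S1-q->S1; S2-p->S0; S2-q->S3; S3-p->S4; S3-q->S1; S4-p->S0; S4-q->S3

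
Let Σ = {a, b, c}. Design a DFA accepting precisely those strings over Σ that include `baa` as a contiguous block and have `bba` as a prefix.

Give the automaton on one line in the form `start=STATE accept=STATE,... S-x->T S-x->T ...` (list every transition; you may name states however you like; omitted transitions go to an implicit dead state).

Run two small machines in parallel and take their product. The first has 4 states tracking whether and how much of `baa` has been seen; the second has 5 states tracking whether the input so far still matches the prefix `bba`. A product state is a pair (one from each), accepting exactly when both do. After merging equivalent states the machine shrinks.
8 states suffice.
        a   b   c  
>  q0   q1  q2  q1 
   q1   q1  q1  q1 
   q2   q1  q3  q1 
   q3   q4  q1  q1 
   q4   q5  q6  q7 
 * q5   q5  q5  q5 
   q6   q4  q6  q7 
   q7   q7  q6  q7 
(> = start, * = accepting)

start=q0 accept=q5 q0-a->q1 q0-b->q2 q0-c->q1 q1-a->q1 q1-b->q1 q1-c->q1 q2-a->q1 q2-b->q3 q2-c->q1 q3-a->q4 q3-b->q1 q3-c->q1 q4-a->q5 q4-b->q6 q4-c->q7 q5-a->q5 q5-b->q5 q5-c->q5 q6-a->q4 q6-b->q6 q6-c->q7 q7-a->q7 q7-b->q6 q7-c->q7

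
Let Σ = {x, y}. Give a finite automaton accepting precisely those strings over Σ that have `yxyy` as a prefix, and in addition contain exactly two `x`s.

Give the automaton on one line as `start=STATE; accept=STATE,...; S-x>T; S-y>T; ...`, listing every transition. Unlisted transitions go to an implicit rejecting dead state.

start=s0; accept=s9; s0-x>s1; s0-y>s2; s1-x>s3; s1-y>s1; s2-x>s4; s2-y>s5; s3-x>s6; s3-y>s3; s4-x>s3; s4-y>s7; s5-x>s1; s5-y>s5; s6-x>s6; s6-y>s6; s7-x>s3; s7-y>s8; s8-x>s9; s8-y>s8; s9-x>s10; s9-y>s9; s10-x>s10; s10-y>s10

Run two small machines in parallel and take their product. The first has 6 states tracking whether the input so far still matches the prefix `yxyy`; the second has 4 states tracking the count of `x`s, saturating at 3. A product state is a pair (one from each), accepting exactly when both do.
11 states suffice.
          x    y  
>  s0     s1   s2 
   s1     s3   s1 
   s2     s4   s5 
   s3     s6   s3 
   s4     s3   s7 
   s5     s1   s5 
   s6     s6   s6 
   s7     s3   s8 
   s8     s9   s8 
 * s9    s10   s9 
   s10   s10  s10 
(> = start, * = accepting)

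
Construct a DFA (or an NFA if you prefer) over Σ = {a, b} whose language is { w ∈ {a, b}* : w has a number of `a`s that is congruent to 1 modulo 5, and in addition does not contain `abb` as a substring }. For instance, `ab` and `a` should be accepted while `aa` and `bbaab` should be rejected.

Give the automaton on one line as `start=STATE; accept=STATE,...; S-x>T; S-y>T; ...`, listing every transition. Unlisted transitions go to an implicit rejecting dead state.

Build one automaton per condition and run them in lockstep. One (5 states) tracks the count of `a`s modulo 5; the other (4 states) tracks partial matches of the forbidden pattern `abb`. Each combined state is a pair, one component from each; accept when both components accept. Minimizing collapses redundant product states.
12 states suffice.
          a    b  
>  q0     q1   q0 
 * q1     q2   q3 
   q2     q4   q5 
 * q3     q2   q6 
   q4     q7   q8 
   q5     q4   q6 
   q6     q6   q6 
   q7     q9  q10 
   q8     q7   q6 
   q9     q1  q11 
   q10    q9   q6 
   q11    q1   q6 
(> = start, * = accepting)

start=q0; accept=q1,q3; q0-a>q1; q0-b>q0; q1-a>q2; q1-b>q3; q2-a>q4; q2-b>q5; q3-a>q2; q3-b>q6; q4-a>q7; q4-b>q8; q5-a>q4; q5-b>q6; q6-a>q6; q6-b>q6; q7-a>q9; q7-b>q10; q8-a>q7; q8-b>q6; q9-a>q1; q9-b>q11; q10-a>q9; q10-b>q6; q11-a>q1; q11-b>q6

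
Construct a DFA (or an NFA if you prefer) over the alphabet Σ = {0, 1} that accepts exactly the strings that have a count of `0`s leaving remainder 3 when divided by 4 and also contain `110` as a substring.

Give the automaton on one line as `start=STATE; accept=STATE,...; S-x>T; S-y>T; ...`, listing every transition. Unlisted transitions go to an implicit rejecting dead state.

Run two small machines in parallel and take their product. One (4 states) tracks the count of `0`s modulo 4; the other (4 states) tracks whether and how much of `110` has been seen. Each combined state is a pair, one component from each; accept when both components accept.
          0    1  
>  s0     s1   s2 
   s1     s3   s4 
   s2     s1   s5 
   s3     s6   s7 
   s4     s3   s8 
   s5     s9   s5 
   s6     s0  s10 
   s7     s6  s11 
   s8    s12   s8 
   s9    s12   s9 
   s10    s0  s13 
   s11   s14  s11 
   s12   s14  s12 
   s13   s15  s13 
 * s14   s15  s14 
   s15    s9  s15 
(> = start, * = accepting)

start=s0; accept=s14; s0-0>s1; s0-1>s2; s1-0>s3; s1-1>s4; s2-0>s1; s2-1>s5; s3-0>s6; s3-1>s7; s4-0>s3; s4-1>s8; s5-0>s9; s5-1>s5; s6-0>s0; s6-1>s10; s7-0>s6; s7-1>s11; s8-0>s12; s8-1>s8; s9-0>s12; s9-1>s9; s10-0>s0; s10-1>s13; s11-0>s14; s11-1>s11; s12-0>s14; s12-1>s12; s13-0>s15; s13-1>s13; s14-0>s15; s14-1>s14; s15-0>s9; s15-1>s15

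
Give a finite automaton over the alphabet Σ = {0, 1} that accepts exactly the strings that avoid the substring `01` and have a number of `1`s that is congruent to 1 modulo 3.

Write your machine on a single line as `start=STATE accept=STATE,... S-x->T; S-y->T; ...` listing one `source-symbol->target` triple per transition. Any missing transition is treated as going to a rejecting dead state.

Build one automaton per condition and run them in lockstep. One (3 states) tracks partial matches of the forbidden pattern `01`; the other (3 states) tracks the count of `1`s modulo 3. Each combined state is a pair, one component from each; accept when both components accept.
With 9 states:
        0   1  
>  s0   s1  s2 
   s1   s1  s3 
 * s2   s4  s5 
   s3   s3  s6 
 * s4   s4  s6 
   s5   s7  s0 
   s6   s6  s8 
   s7   s7  s8 
   s8   s8  s3 
(> = start, * = accepting)

start=s0; accept=s2,s4; s0-0->s1; s0-1->s2; s1-0->s1; s1-1->s3; s2-0->s4; s2-1->s5; s3-0->s3; s3-1->s6; s4-0->s4; s4-1->s6; s5-0->s7; s5-1->s0; s6-0->s6; s6-1->s8; s7-0->s7; s7-1->s8; s8-0->s8; s8-1->s3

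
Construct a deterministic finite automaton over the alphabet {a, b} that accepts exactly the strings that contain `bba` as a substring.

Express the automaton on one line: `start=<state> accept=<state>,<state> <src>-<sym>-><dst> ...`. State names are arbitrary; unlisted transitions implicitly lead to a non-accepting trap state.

start=q0 accept=q3 q0-a->q0 q0-b->q1 q1-a->q0 q1-b->q2 q2-a->q3 q2-b->q2 q3-a->q3 q3-b->q3

States q0..q2 record the length of the longest prefix of `bba` that matches the current input suffix. Reaching q3 means `bba` has been seen, and we stay there forever. Accept from q3.
4 states suffice.
        a   b  
>  q0   q0  q1 
   q1   q0  q2 
   q2   q3  q2 
 * q3   q3  q3 
(> = start, * = accepting)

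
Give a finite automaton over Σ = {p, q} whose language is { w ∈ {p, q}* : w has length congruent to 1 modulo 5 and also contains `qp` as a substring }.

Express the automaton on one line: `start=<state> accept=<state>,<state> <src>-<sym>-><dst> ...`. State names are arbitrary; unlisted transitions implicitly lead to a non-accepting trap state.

start=s0 accept=s14 s0-p->s1 s0-q->s2 s1-p->s3 s1-q->s4 s2-p->s5 s2-q->s4 s3-p->s6 s3-q->s7 s4-p->s8 s4-q->s7 s5-p->s8 s5-q->s8 s6-p->s9 s6-q->s10 s7-p->s11 s7-q->s10 s8-p->s11 s8-q->s11 s9-p->s0 s9-q->s12 s10-p->s13 s10-q->s12 s11-p->s13 s11-q->s13 s12-p->s14 s12-q->s2 s13-p->s14 s13-q->s14 s14-p->s5 s14-q->s5

Build one automaton per condition and run them in lockstep. One (5 states) tracks the input length modulo 5; the other (3 states) tracks whether and how much of `qp` has been seen. Each combined state is a pair, one component from each; accept when both components accept.
With 15 states:
          p    q  
>  s0     s1   s2 
   s1     s3   s4 
   s2     s5   s4 
   s3     s6   s7 
   s4     s8   s7 
   s5     s8   s8 
   s6     s9  s10 
   s7    s11  s10 
   s8    s11  s11 
   s9     s0  s12 
   s10   s13  s12 
   s11   s13  s13 
   s12   s14   s2 
   s13   s14  s14 
 * s14    s5   s5 
(> = start, * = accepting)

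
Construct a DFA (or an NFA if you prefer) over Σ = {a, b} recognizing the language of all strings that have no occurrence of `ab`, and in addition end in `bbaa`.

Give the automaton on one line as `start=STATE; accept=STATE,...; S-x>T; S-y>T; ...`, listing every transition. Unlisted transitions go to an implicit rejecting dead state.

start=s0; accept=s5; s0-a>s1; s0-b>s2; s1-a>s1; s1-b>s1; s2-a>s1; s2-b>s3; s3-a>s4; s3-b>s3; s4-a>s5; s4-b>s1; s5-a>s1; s5-b>s1

Handle the two conditions separately and then intersect. The first has 3 states tracking partial matches of the forbidden pattern `ab`; the second has 5 states tracking how much of the suffix `bbaa` has currently been matched. A product state is a pair (one from each), accepting exactly when both do. After merging equivalent states the machine shrinks.
A 6-state machine:
        a   b  
>  s0   s1  s2 
   s1   s1  s1 
   s2   s1  s3 
   s3   s4  s3 
   s4   s5  s1 
 * s5   s1  s1 
(> = start, * = accepting)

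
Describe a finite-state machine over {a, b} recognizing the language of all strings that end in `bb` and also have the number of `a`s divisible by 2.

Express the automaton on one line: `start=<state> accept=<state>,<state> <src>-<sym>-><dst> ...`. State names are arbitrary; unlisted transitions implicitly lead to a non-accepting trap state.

start=s0 accept=s3 s0-a->s1 s0-b->s2 s1-a->s0 s1-b->s1 s2-a->s1 s2-b->s3 s3-a->s1 s3-b->s3

Build one automaton per condition and run them in lockstep. The first has 3 states tracking how much of the suffix `bb` has currently been matched; the second has 2 states tracking the count of `a`s modulo 2. A product state is a pair (one from each), accepting exactly when both do. Equivalent product states are then merged.
With 4 states:
        a   b  
>  s0   s1  s2 
   s1   s0  s1 
   s2   s1  s3 
 * s3   s1  s3 
(> = start, * = accepting)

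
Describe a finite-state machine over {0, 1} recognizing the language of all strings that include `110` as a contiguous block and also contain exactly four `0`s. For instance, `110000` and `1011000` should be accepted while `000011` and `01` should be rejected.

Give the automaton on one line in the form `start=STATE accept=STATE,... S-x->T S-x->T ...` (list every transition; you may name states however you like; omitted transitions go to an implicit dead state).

start=S0 accept=S13 S0-0->S1 S0-1->S2 S1-0->S3 S1-1->S4 S2-0->S1 S2-1->S5 S3-0->S6 S3-1->S7 S4-0->S3 S4-1->S8 S5-0->S8 S5-1->S5 S6-0->S9 S6-1->S10 S7-0->S6 S7-1->S11 S8-0->S11 S8-1->S8 S9-0->S9 S9-1->S9 S10-0->S9 S10-1->S12 S11-0->S12 S11-1->S11 S12-0->S13 S12-1->S12 S13-0->S9 S13-1->S13

Build one automaton per condition and run them in lockstep. One (4 states) tracks whether and how much of `110` has been seen; the other (6 states) tracks the count of `0`s, saturating at 5. Each combined state is a pair, one component from each; accept when both components accept. After merging equivalent states the machine shrinks.
14 states suffice.
          0    1  
>  S0     S1   S2 
   S1     S3   S4 
   S2     S1   S5 
   S3     S6   S7 
   S4     S3   S8 
   S5     S8   S5 
   S6     S9  S10 
   S7     S6  S11 
   S8    S11   S8 
   S9     S9   S9 
   S10    S9  S12 
   S11   S12  S11 
   S12   S13  S12 
 * S13    S9  S13 
(> = start, * = accepting)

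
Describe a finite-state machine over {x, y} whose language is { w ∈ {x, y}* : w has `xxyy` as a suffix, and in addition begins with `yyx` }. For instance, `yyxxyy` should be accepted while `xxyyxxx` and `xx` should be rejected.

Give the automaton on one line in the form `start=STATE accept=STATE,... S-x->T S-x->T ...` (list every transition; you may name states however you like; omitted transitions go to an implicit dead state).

start=q0 accept=q8 q0-x->q1 q0-y->q2 q1-x->q1 q1-y->q1 q2-x->q1 q2-y->q3 q3-x->q4 q3-y->q1 q4-x->q5 q4-y->q6 q5-x->q5 q5-y->q7 q6-x->q4 q6-y->q6 q7-x->q4 q7-y->q8 q8-x->q4 q8-y->q6

Handle the two conditions separately and then intersect. The first has 5 states tracking how much of the suffix `xxyy` has currently been matched; the second has 5 states tracking whether the input so far still matches the prefix `yyx`. A product state is a pair (one from each), accepting exactly when both do. After merging equivalent states the machine shrinks.
With 9 states:
        x   y  
>  q0   q1  q2 
   q1   q1  q1 
   q2   q1  q3 
   q3   q4  q1 
   q4   q5  q6 
   q5   q5  q7 
   q6   q4  q6 
   q7   q4  q8 
 * q8   q4  q6 
(> = start, * = accepting)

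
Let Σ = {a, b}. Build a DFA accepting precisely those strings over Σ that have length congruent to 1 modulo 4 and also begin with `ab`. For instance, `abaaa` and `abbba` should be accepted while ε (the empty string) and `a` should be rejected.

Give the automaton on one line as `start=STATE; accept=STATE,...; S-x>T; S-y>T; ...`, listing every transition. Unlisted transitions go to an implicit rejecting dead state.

Run two small machines in parallel and take their product. The first has 4 states tracking the input length modulo 4; the second has 4 states tracking whether the input so far still matches the prefix `ab`. A product state is a pair (one from each), accepting exactly when both do. After merging equivalent states the machine shrinks.
With 7 states:
        a   b  
>  q0   q1  q2 
   q1   q2  q3 
   q2   q2  q2 
   q3   q4  q4 
   q4   q5  q5 
   q5   q6  q6 
 * q6   q3  q3 
(> = start, * = accepting)

start=q0; accept=q6; q0-a>q1; q0-b>q2; q1-a>q2; q1-b>q3; q2-a>q2; q2-b>q2; q3-a>q4; q3-b>q4; q4-a>q5; q4-b>q5; q5-a>q6; q5-b>q6; q6-a>q3; q6-b>q3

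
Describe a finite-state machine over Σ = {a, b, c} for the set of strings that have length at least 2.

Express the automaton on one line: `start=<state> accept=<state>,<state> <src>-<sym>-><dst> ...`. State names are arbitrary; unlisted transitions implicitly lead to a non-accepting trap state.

start=q0 accept=q2,q3 q0-a->q1 q0-b->q1 q0-c->q1 q1-a->q2 q1-b->q2 q1-c->q2 q2-a->q3 q2-b->q3 q2-c->q3 q3-a->q3 q3-b->q3 q3-c->q3

We only need to distinguish lengths 0, 1, …, 2, and '>2'. Chain q0 → q1 → q2 → q3 on every symbol, with q3 looping. Accepting states: {q2, q3}.
4 states suffice.
        a   b   c  
>  q0   q1  q1  q1 
   q1   q2  q2  q2 
 * q2   q3  q3  q3 
 * q3   q3  q3  q3 
(> = start, * = accepting)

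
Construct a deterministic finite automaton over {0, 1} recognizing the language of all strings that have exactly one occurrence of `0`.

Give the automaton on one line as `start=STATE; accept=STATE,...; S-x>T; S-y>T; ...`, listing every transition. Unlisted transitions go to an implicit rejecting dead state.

start=A; accept=B; A-0>B; A-1>A; B-0>C; B-1>B; C-0>C; C-1>C

Count `0`s, saturating at 2: state A means no `0` yet, B means one `0` seen, C means more than one. Each `0` increments (capped at C); other symbols loop. Accept from {B}.
A 3-state machine:
       0  1 
>  A   B  A 
 * B   C  B 
   C   C  C 
(> = start, * = accepting)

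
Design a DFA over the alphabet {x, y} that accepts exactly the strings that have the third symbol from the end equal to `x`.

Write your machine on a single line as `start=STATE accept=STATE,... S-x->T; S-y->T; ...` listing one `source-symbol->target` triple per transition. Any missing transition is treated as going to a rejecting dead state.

start=s0; accept=s7,s8,s9,s10; s0-x->s1; s0-y->s2; s1-x->s3; s1-y->s4; s2-x->s5; s2-y->s6; s3-x->s7; s3-y->s8; s4-x->s9; s4-y->s10; s5-x->s11; s5-y->s12; s6-x->s13; s6-y->s14; s7-x->s7; s7-y->s8; s8-x->s9; s8-y->s10; s9-x->s11; s9-y->s12; s10-x->s13; s10-y->s14; s11-x->s7; s11-y->s8; s12-x->s9; s12-y->s10; s13-x->s11; s13-y->s12; s14-x->s13; s14-y->s14

Because acceptance depends on a position counted from the end, the machine has to buffer the most recent 3 symbols. Make each state the string of the last up-to-3 symbols read; on input `x` shift the window left and append `x`. Accept when the buffered window has length 3 and begins with `x`.
A 15-state machine:
          x    y  
>  s0     s1   s2 
   s1     s3   s4 
   s2     s5   s6 
   s3     s7   s8 
   s4     s9  s10 
   s5    s11  s12 
   s6    s13  s14 
 * s7     s7   s8 
 * s8     s9  s10 
 * s9    s11  s12 
 * s10   s13  s14 
   s11    s7   s8 
   s12    s9  s10 
   s13   s11  s12 
   s14   s13  s14 
(> = start, * = accepting)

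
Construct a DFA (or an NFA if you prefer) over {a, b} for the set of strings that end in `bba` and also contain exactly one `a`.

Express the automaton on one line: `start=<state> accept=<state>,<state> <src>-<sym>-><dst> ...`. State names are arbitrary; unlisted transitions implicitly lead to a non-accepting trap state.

Build one automaton per condition and run them in lockstep. One (4 states) tracks how much of the suffix `bba` has currently been matched; the other (3 states) tracks the count of `a`s, saturating at 2. Each combined state is a pair, one component from each; accept when both components accept. After merging equivalent states the machine shrinks.
A 5-state machine:
        a   b  
>  q0   q1  q2 
   q1   q1  q1 
   q2   q1  q3 
   q3   q4  q3 
 * q4   q1  q1 
(> = start, * = accepting)

start=q0 accept=q4 q0-a->q1 q0-b->q2 q1-a->q1 q1-b->q1 q2-a->q1 q2-b->q3 q3-a->q4 q3-b->q3 q4-a->q1 q4-b->q1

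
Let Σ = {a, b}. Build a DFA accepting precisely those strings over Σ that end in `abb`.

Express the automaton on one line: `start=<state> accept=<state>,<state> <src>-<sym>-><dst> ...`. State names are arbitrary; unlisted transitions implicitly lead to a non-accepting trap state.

start=q0 accept=q3 q0-a->q1 q0-b->q0 q1-a->q1 q1-b->q2 q2-a->q1 q2-b->q3 q3-a->q1 q3-b->q0

Remember how much of `abb` the current input suffix matches. State q0 means no match yet; q1 means the last symbol is `a`; q2 means the last 2 symbols are `ab`; q3 means the last 3 symbols are `abb`. Only q3 accepts. On a mismatch, fall back to the longest proper suffix that is still a prefix of `abb`.
        a   b  
>  q0   q1  q0 
   q1   q1  q2 
   q2   q1  q3 
 * q3   q1  q0 
(> = start, * = accepting)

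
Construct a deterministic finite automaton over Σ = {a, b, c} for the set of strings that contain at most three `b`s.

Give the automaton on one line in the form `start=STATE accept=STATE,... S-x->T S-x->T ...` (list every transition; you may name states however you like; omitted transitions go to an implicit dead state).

start=q0 accept=q0,q1,q2,q3 q0-a->q0 q0-b->q1 q0-c->q0 q1-a->q1 q1-b->q2 q1-c->q1 q2-a->q2 q2-b->q3 q2-c->q2 q3-a->q3 q3-b->q4 q3-c->q3 q4-a->q4 q4-b->q4 q4-c->q4

Only the number of `b`s matters, and only up to 4. Make a chain q0 → q1 → q2 → q3 → q4 advanced by each `b` (with q4 absorbing); every other symbol self-loops. The accepting set is {q0, q1, q2, q3}.
With 5 states:
        a   b   c  
>* q0   q0  q1  q0 
 * q1   q1  q2  q1 
 * q2   q2  q3  q2 
 * q3   q3  q4  q3 
   q4   q4  q4  q4 
(> = start, * = accepting)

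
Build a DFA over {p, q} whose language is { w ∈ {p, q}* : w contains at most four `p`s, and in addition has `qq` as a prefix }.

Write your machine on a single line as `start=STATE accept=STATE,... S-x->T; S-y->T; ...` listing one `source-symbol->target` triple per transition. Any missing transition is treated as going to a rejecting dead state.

start=A; accept=E,G,I,K,L; A-p->B; A-q->C; B-p->D; B-q->B; C-p->B; C-q->E; D-p->F; D-q->D; E-p->G; E-q->E; F-p->H; F-q->F; G-p->I; G-q->G; H-p->J; H-q->H; I-p->K; I-q->I; J-p->J; J-q->J; K-p->L; K-q->K; L-p->M; L-q->L; M-p->M; M-q->M

Run two small machines in parallel and take their product. One (6 states) tracks the count of `p`s, saturating at 5; the other (4 states) tracks whether the input so far still matches the prefix `qq`. Each combined state is a pair, one component from each; accept when both components accept.
13 states suffice.
       p  q 
>  A   B  C 
   B   D  B 
   C   B  E 
   D   F  D 
 * E   G  E 
   F   H  F 
 * G   I  G 
   H   J  H 
 * I   K  I 
   J   J  J 
 * K   L  K 
 * L   M  L 
   M   M  M 
(> = start, * = accepting)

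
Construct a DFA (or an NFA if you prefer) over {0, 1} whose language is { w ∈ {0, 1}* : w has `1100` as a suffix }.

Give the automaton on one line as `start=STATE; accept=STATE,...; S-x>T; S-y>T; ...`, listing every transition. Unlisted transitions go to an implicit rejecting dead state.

Let each state record the length of the longest suffix of the input read so far that is also a prefix of `1100`. q1 means the last symbol is `1`; q2 means the last 2 symbols are `11`; q3 means the last 3 symbols are `110`; q4 means the last 4 symbols are `1100`. Accept only at q4, where the string currently ends in `1100`.
        0   1  
>  q0   q0  q1 
   q1   q0  q2 
   q2   q3  q2 
   q3   q4  q1 
 * q4   q0  q1 
(> = start, * = accepting)

start=q0; accept=q4; q0-0>q0; q0-1>q1; q1-0>q0; q1-1>q2; q2-0>q3; q2-1>q2; q3-0>q4; q3-1>q1; q4-0>q0; q4-1>q1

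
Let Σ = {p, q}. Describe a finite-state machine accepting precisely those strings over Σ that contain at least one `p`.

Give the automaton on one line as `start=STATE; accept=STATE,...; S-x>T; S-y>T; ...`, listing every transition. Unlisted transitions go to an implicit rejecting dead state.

start=s0; accept=s1,s2; s0-p>s1; s0-q>s0; s1-p>s2; s1-q>s1; s2-p>s2; s2-q>s2

Count `p`s, saturating at 2: state s0 means no `p` yet, s1 means one `p` seen, s2 means more than one. Each `p` increments (capped at s2); other symbols loop. Accept from {s1, s2}.
A 3-state machine:
        p   q  
>  s0   s1  s0 
 * s1   s2  s1 
 * s2   s2  s2 
(> = start, * = accepting)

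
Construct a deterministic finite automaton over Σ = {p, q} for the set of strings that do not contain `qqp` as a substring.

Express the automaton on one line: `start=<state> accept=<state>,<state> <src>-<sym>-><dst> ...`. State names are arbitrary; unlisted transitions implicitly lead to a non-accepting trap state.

start=S0 accept=S0,S1,S2 S0-p->S0 S0-q->S1 S1-p->S0 S1-q->S2 S2-p->S3 S2-q->S2 S3-p->S3 S3-q->S3

Track partial matches of the forbidden pattern `qqp`. State S3 is a dead state reached once `qqp` has occurred; every other state accepts. S0 means no part of `qqp` is currently matched.
A 4-state machine:
        p   q  
>* S0   S0  S1 
 * S1   S0  S2 
 * S2   S3  S2 
   S3   S3  S3 
(> = start, * = accepting)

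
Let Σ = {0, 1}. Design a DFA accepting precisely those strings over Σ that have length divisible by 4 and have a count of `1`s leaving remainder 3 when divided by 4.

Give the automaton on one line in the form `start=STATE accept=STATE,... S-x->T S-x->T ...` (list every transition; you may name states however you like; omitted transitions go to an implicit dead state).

start=q0 accept=q12 q0-0->q1 q0-1->q2 q1-0->q3 q1-1->q4 q2-0->q4 q2-1->q5 q3-0->q6 q3-1->q7 q4-0->q7 q4-1->q8 q5-0->q8 q5-1->q9 q6-0->q0 q6-1->q10 q7-0->q10 q7-1->q11 q8-0->q11 q8-1->q12 q9-0->q12 q9-1->q0 q10-0->q2 q10-1->q13 q11-0->q13 q11-1->q14 q12-0->q14 q12-1->q1 q13-0->q5 q13-1->q15 q14-0->q15 q14-1->q3 q15-0->q9 q15-1->q6

Handle the two conditions separately and then intersect. The first has 4 states tracking the input length modulo 4; the second has 4 states tracking the count of `1`s modulo 4. A product state is a pair (one from each), accepting exactly when both do.
16 states suffice.
          0    1  
>  q0     q1   q2 
   q1     q3   q4 
   q2     q4   q5 
   q3     q6   q7 
   q4     q7   q8 
   q5     q8   q9 
   q6     q0  q10 
   q7    q10  q11 
   q8    q11  q12 
   q9    q12   q0 
   q10    q2  q13 
   q11   q13  q14 
 * q12   q14   q1 
   q13    q5  q15 
   q14   q15   q3 
   q15    q9   q6 
(> = start, * = accepting)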